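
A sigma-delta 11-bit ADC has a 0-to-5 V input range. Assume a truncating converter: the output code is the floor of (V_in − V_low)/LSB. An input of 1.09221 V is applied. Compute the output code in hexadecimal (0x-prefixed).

Full-scale span = 5 V; LSB = 5/2^11 = 2.441 mV.
(V_in − V_low)/LSB = (1.09221 − 0) / 0.00244141 = 447.369.
⌊·⌋(447.369) = 447.
In hexadecimal (0x-prefixed): 0x1BF.

code 0x1BF (decimal 447)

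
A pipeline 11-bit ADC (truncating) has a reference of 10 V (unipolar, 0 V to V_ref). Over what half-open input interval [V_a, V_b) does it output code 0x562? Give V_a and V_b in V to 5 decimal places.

LSB = 10/2^11 = 4.883 mV.
Code 0x562 = 1378 decimal.
V_a = V_low + 1378·LSB = 6.72852 V; V_b = V_low + 1379·LSB = 6.7334 V.

[6.72852 V, 6.73340 V)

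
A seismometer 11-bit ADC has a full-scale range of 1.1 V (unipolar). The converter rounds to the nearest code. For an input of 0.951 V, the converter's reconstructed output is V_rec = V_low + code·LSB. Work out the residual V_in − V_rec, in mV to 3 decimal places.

-0.221 mV

LSB = 1.1/2^11 = 0.537 mV.
(V_in − V_low)/LSB = (0.951 − 0)/0.000537109 = 1770.5891 → code 1771 (round).
Code 1771 maps back to 0 + 1771×0.000537109 V = 0.9512207 V.
Error = 0.951 − 0.9512207 = -0.000220703 V = -0.221 mV.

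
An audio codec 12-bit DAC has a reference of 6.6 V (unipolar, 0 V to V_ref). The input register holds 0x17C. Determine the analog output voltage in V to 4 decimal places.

0.6123 V

LSB = 6.6 V / 2^12 = 1.611 mV.
Code 0x17C = 380 decimal.
V_out = 0 + 380 × 0.00161133 V = 0.612305 V.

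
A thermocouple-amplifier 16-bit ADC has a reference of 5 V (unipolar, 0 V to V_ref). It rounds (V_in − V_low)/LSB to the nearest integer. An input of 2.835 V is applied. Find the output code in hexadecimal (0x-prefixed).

With 65536 levels over 5 V, one step is 76.29 µV.
(2.835 − 0) / 7.62939e-05 = 37158.912 LSBs.
round(37158.912) = 37159.
In hexadecimal (0x-prefixed): 0x9127.

code 0x9127 (decimal 37159)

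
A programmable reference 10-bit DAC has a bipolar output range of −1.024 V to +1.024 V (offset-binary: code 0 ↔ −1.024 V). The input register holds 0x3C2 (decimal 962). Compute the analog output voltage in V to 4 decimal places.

LSB = 2.048 V / 2^10 = 2.000 mV.
Code 0x3C2 = 962 decimal.
V_out = (−1.024) + 962 × 0.002 V = 0.9 V.

0.9000 V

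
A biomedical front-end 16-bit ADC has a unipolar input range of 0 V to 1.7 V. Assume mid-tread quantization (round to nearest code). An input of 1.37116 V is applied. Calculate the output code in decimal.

LSB = 1.7 V / 65536 = 25.94 µV.
(V_in − V_low)/LSB = (1.37116 − 0) / 2.59399e-05 = 52859.025.
So the output code is 52859.

code 52859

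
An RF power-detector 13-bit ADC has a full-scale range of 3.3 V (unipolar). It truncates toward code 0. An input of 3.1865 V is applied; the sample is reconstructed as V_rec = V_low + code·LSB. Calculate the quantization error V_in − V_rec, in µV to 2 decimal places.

LSB = 3.3/2^13 = 402.83 µV.
(3.1865 − 0)/0.000402832 = 7910.2448; ⌊·⌋ gives code 7910.
Reconstructed: 3.1864014 V.
Difference: 9.86328e-05 V → 98.63 µV.

98.63 µV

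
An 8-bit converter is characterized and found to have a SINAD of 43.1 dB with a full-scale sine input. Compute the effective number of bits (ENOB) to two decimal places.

ENOB = (SINAD − 1.76) / 6.02 = (43.1 − 1.76)/6.02 = 6.867.

6.87 bits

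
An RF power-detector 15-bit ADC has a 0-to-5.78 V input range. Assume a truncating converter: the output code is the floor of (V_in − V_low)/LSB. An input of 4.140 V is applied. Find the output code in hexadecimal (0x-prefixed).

code 0x5BAE (decimal 23470)

LSB = 5.78 V / 32768 = 176.39 µV.
(4.140 − 0) / 0.000176392 = 23470.505 LSBs.
So the output code is 23470.
In hexadecimal (0x-prefixed): 0x5BAE.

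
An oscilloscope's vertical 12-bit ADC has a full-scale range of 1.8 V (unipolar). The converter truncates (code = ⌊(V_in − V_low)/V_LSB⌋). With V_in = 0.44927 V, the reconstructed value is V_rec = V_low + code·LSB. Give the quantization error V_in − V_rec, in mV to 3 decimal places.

0.149 mV

Step size: 1.8 V ÷ 2^12 = 439.45 µV.
(0.44927 − 0)/0.000439453 = 1022.3388; ⌊·⌋ gives code 1022.
V_rec = 0 + 1022·0.000439453 = 0.44912109 V.
V_in − V_rec = 0.000148906 V = 0.149 mV.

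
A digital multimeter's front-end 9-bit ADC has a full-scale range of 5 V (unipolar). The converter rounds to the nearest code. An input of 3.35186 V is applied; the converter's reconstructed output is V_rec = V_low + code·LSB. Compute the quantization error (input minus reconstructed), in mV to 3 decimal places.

One LSB is 5 V / 512 = 9.766 mV.
Scaled input = 343.2305 LSBs, so code = 343.
Reconstructed: 3.3496094 V.
V_in − V_rec = 0.00225063 V = 2.251 mV.

2.251 mV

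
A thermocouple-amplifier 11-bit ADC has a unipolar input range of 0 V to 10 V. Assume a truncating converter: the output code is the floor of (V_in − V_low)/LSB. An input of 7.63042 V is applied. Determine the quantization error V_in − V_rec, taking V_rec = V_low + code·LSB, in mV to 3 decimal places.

3.467 mV

LSB = 10/2^11 = 4.883 mV.
(V_in − V_low)/LSB = (7.63042 − 0)/0.00488281 = 1562.7100 → code 1562 (floor).
Code 1562 maps back to 0 + 1562×0.00488281 V = 7.6269531 V.
Difference: 0.00346687 V → 3.467 mV.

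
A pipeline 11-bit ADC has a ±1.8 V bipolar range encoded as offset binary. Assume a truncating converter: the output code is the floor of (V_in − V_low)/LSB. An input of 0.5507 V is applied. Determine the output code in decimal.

code 1337

With 2048 levels over 3.6 V, one step is 1.758 mV.
Input sits at 1337.287 steps above V_low.
⌊·⌋(1337.287) = 1337.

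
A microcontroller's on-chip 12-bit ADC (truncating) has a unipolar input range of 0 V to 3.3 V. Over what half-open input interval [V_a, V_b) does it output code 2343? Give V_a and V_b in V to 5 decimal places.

[1.88767 V, 1.88848 V)

LSB = 3.3/2^12 = 0.806 mV.
V_a = V_low + 2343·LSB = 1.88767 V; V_b = V_low + 2344·LSB = 1.88848 V.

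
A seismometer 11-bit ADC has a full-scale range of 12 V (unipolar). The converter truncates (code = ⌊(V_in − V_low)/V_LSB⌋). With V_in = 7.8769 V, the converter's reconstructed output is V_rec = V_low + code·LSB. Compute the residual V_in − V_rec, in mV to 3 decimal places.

1.900 mV

One LSB is 12 V / 2048 = 5.859 mV.
(7.8769 − 0)/0.00585938 = 1344.3243; ⌊·⌋ gives code 1344.
Reconstructed: 7.875 V.
Difference: 0.0019 V → 1.900 mV.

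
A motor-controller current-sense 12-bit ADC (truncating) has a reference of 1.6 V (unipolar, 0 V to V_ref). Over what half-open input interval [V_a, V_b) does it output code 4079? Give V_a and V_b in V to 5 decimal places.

LSB = 1.6/2^12 = 390.62 µV.
V_a = V_low + 4079·LSB = 1.59336 V; V_b = V_low + 4080·LSB = 1.59375 V.

[1.59336 V, 1.59375 V)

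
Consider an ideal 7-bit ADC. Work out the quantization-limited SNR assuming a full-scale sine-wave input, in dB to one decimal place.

SNR ≈ 6.02·N + 1.76 dB = 6.02·7 + 1.76 = 43.90 dB.

43.9 dB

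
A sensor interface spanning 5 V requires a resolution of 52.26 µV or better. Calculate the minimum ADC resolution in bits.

17 bits

Number of steps required ≥ 5 V / 52.26 µV = 95675.47.
Need 2^N ≥ 95675.47; 2^16 = 65536, 2^17 = 131072.
Minimum N = 17.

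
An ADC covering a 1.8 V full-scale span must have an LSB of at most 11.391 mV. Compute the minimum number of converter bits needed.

Number of steps required ≥ 1.8 V / 11.391 mV = 158.02.
Need 2^N ≥ 158.02; 2^7 = 128, 2^8 = 256.
Minimum N = 8.

8 bits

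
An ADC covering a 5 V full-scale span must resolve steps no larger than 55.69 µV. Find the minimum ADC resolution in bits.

17 bits

Number of steps required ≥ 5 V / 55.69 µV = 89782.73.
Need 2^N ≥ 89782.73; 2^16 = 65536, 2^17 = 131072.
Minimum N = 17.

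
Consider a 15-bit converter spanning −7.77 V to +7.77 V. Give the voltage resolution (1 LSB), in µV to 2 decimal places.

474.24 µV

Full-scale span = 15.54 V.
LSB = 15.54 / 2^15 = 15.54 / 32768 = 0.000474243 V = 474.24 µV.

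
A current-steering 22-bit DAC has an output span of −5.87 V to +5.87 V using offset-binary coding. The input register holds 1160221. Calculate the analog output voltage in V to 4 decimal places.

LSB = 11.74 V / 2^22 = 2.80 µV.
V_out = (−5.87) + 1160221 × 2.79903e-06 V = -2.6225 V.

-2.6225 V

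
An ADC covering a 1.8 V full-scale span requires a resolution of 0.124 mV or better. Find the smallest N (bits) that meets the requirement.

Number of steps required ≥ 1.8 V / 0.124 mV = 14516.13.
Need 2^N ≥ 14516.13; 2^13 = 8192, 2^14 = 16384.
Minimum N = 14.

14 bits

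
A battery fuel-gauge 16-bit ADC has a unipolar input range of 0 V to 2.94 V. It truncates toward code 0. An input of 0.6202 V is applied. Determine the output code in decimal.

With 65536 levels over 2.94 V, one step is 44.86 µV.
(V_in − V_low)/LSB = (0.6202 − 0) / 4.48608e-05 = 13824.975.
⌊·⌋(13824.975) = 13824.

code 13824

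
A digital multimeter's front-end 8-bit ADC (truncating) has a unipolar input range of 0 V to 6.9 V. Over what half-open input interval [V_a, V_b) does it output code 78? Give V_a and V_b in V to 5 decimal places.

LSB = 6.9/2^8 = 26.953 mV.
V_a = V_low + 78·LSB = 2.10234 V; V_b = V_low + 79·LSB = 2.1293 V.

[2.10234 V, 2.12930 V)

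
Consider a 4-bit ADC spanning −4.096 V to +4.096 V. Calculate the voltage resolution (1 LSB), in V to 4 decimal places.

0.5120 V

Full-scale span = 8.192 V.
LSB = 8.192 / 2^4 = 8.192 / 16 = 0.512 V = 0.5120 V.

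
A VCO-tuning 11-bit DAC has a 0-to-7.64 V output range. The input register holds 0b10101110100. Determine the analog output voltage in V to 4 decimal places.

5.2077 V

LSB = 7.64 V / 2^11 = 3.730 mV.
Code 0b10101110100 = 1396 decimal.
V_out = 0 + 1396 × 0.00373047 V = 5.20773 V.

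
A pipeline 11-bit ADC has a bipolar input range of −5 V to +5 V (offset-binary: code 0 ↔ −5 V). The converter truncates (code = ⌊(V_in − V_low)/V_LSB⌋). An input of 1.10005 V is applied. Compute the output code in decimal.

With 2048 levels over 10 V, one step is 4.883 mV.
(V_in − V_low)/LSB = (1.10005 − (−5)) / 0.00488281 = 1249.290.
Floor → code 1249.

code 1249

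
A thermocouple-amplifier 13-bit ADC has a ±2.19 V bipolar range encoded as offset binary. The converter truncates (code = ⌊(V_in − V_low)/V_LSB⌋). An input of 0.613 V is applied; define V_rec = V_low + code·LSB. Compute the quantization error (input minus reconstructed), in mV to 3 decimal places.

LSB = 4.38/2^13 = 0.535 mV.
Scaled input = 5242.5059 LSBs, so code = 5242.
Reconstructed: 0.61272949 V.
V_in − V_rec = 0.000270508 V = 0.271 mV.

0.271 mV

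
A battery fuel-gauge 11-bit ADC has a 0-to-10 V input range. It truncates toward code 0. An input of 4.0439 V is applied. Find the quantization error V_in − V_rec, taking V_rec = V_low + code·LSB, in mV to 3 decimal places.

0.931 mV

One LSB is 10 V / 2048 = 4.883 mV.
Scaled input = 828.1907 LSBs, so code = 828.
Reconstructed: 4.0429688 V.
Error = 4.0439 − 4.0429688 = 0.00093125 V = 0.931 mV.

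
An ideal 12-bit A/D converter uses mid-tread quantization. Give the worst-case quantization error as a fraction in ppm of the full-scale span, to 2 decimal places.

122.07 ppm

Rounding → worst-case error = ½ LSB = V_FS/2^13, so 1e+06/8192 = 122.07 ppm of full scale.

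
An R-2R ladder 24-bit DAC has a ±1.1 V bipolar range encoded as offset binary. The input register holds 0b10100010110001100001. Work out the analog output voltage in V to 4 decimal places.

LSB = 2.2 V / 2^24 = 0.13 µV.
Code 0b10100010110001100001 = 666721 decimal.
V_out = (−1.1) + 666721 × 1.3113e-07 V = -1.01257 V.

-1.0126 V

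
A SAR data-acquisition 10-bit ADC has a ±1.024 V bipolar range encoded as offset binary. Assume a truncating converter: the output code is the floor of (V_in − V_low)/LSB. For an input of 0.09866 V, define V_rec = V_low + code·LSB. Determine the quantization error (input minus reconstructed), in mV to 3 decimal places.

One LSB is 2.048 V / 1024 = 2.000 mV.
(V_in − V_low)/LSB = (0.09866 − (−1.024))/0.002 = 561.3300 → code 561 (floor).
V_rec = (−1.024) + 561·0.002 = 0.098 V.
V_in − V_rec = 0.00066 V = 0.660 mV.

0.660 mV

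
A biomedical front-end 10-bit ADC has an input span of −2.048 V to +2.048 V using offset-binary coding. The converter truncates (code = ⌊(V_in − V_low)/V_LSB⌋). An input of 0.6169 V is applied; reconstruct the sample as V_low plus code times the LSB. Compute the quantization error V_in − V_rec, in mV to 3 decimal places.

One LSB is 4.096 V / 1024 = 4.000 mV.
(0.6169 − (−2.048))/0.004 = 666.2250; ⌊·⌋ gives code 666.
V_rec = (−2.048) + 666·0.004 = 0.616 V.
Difference: 0.0009 V → 0.900 mV.

0.900 mV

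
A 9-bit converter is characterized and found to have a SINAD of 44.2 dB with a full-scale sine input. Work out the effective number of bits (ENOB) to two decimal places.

7.05 bits

ENOB = (SINAD − 1.76) / 6.02 = (44.2 − 1.76)/6.02 = 7.050.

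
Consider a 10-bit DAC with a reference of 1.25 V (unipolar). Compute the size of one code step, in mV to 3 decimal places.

1.221 mV

Full-scale span = 1.25 V.
LSB = 1.25 / 2^10 = 1.25 / 1024 = 0.0012207 V = 1.221 mV.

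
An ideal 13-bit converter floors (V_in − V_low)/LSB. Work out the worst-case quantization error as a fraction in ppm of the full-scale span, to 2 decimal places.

122.07 ppm

Truncating → worst-case error = 1 LSB = V_FS/2^13, so 1e+06/8192 = 122.07 ppm of full scale.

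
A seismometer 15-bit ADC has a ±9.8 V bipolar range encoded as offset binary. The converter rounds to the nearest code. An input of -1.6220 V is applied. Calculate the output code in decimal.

With 32768 levels over 19.6 V, one step is 0.598 mV.
Input sits at 13672.281 steps above V_low.
round(13672.281) = 13672.

code 13672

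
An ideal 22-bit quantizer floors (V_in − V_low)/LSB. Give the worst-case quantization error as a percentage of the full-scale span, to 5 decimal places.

0.00002 %

Truncating → worst-case error = 1 LSB = V_FS/2^22, so 100/4194304 = 2.38419e-05 % of full scale.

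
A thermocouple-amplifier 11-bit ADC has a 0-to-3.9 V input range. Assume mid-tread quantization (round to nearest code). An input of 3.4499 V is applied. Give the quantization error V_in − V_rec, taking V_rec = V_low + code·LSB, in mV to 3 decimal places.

LSB = 3.9/2^11 = 1.904 mV.
(3.4499 − 0)/0.0019043 = 1811.6398; round gives code 1812.
Code 1812 maps back to 0 + 1812×0.0019043 V = 3.4505859 V.
V_in − V_rec = -0.000685938 V = -0.686 mV.

-0.686 mV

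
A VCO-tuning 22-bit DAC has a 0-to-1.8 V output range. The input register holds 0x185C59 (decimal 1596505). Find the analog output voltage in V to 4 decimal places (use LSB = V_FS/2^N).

0.6851 V

LSB = 1.8 V / 2^22 = 0.43 µV.
Code 0x185C59 = 1596505 decimal.
V_out = 0 + 1596505 × 4.29153e-07 V = 0.685146 V.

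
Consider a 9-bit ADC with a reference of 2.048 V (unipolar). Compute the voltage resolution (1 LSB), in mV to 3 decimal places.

Full-scale span = 2.048 V.
LSB = 2.048 / 2^9 = 2.048 / 512 = 0.004 V = 4.000 mV.

4.000 mV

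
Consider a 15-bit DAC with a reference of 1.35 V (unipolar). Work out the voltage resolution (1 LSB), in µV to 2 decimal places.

Full-scale span = 1.35 V.
LSB = 1.35 / 2^15 = 1.35 / 32768 = 4.11987e-05 V = 41.20 µV.

41.20 µV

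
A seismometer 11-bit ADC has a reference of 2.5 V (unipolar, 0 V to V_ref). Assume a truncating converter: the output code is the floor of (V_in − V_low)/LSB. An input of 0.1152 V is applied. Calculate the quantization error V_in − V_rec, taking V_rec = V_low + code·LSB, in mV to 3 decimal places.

0.454 mV

One LSB is 2.5 V / 2048 = 1.221 mV.
(V_in − V_low)/LSB = (0.1152 − 0)/0.0012207 = 94.3718 → code 94 (floor).
Reconstructed: 0.11474609 V.
V_in − V_rec = 0.000453906 V = 0.454 mV.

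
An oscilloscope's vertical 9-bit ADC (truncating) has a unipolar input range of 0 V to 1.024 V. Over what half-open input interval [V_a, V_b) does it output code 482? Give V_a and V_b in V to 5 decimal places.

[0.96400 V, 0.96600 V)

LSB = 1.024/2^9 = 2.000 mV.
V_a = V_low + 482·LSB = 0.964 V; V_b = V_low + 483·LSB = 0.966 V.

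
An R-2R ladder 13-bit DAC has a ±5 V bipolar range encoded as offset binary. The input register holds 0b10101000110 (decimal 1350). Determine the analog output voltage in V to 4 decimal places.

-3.3521 V

LSB = 10 V / 2^13 = 1.221 mV.
Code 0b10101000110 = 1350 decimal.
V_out = (−5) + 1350 × 0.0012207 V = -3.35205 V.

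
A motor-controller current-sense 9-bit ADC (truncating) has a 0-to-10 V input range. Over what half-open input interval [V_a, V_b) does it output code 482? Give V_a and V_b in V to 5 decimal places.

[9.41406 V, 9.43359 V)

LSB = 10/2^9 = 19.531 mV.
V_a = V_low + 482·LSB = 9.41406 V; V_b = V_low + 483·LSB = 9.43359 V.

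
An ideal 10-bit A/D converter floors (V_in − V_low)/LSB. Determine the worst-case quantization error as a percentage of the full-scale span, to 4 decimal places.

Truncating → worst-case error = 1 LSB = V_FS/2^10, so 100/1024 = 0.0976562 % of full scale.

0.0977 %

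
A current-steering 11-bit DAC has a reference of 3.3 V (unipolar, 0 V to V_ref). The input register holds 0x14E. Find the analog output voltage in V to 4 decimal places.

LSB = 3.3 V / 2^11 = 1.611 mV.
Code 0x14E = 334 decimal.
V_out = 0 + 334 × 0.00161133 V = 0.538184 V.

0.5382 V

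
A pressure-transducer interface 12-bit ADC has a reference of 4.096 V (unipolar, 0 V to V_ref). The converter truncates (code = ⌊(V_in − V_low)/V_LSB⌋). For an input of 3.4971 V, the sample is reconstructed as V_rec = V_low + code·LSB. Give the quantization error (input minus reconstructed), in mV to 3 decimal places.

One LSB is 4.096 V / 4096 = 1.000 mV.
Scaled input = 3497.1000 LSBs, so code = 3497.
Code 3497 maps back to 0 + 3497×0.001 V = 3.497 V.
Difference: 0.0001 V → 0.100 mV.

0.100 mV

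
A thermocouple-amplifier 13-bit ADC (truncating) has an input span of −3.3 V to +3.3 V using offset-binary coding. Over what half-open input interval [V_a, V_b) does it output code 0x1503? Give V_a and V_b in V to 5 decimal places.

[1.03367 V, 1.03447 V)

LSB = 6.6/2^13 = 0.806 mV.
Code 0x1503 = 5379 decimal.
V_a = V_low + 5379·LSB = 1.03367 V; V_b = V_low + 5380·LSB = 1.03447 V.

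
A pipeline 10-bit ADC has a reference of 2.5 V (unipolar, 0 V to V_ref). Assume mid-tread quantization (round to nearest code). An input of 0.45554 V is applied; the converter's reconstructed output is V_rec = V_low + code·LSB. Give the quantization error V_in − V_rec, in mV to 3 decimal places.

-1.003 mV

LSB = 2.5/2^10 = 2.441 mV.
Scaled input = 186.5892 LSBs, so code = 187.
Code 187 maps back to 0 + 187×0.00244141 V = 0.45654297 V.
Error = 0.45554 − 0.45654297 = -0.00100297 V = -1.003 mV.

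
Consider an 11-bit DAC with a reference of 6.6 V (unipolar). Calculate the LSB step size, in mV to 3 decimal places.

3.223 mV

Full-scale span = 6.6 V.
LSB = 6.6 / 2^11 = 6.6 / 2048 = 0.00322266 V = 3.223 mV.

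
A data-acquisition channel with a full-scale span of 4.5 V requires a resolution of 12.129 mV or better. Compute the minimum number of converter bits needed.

Number of steps required ≥ 4.5 V / 12.129 mV = 371.01.
Need 2^N ≥ 371.01; 2^8 = 256, 2^9 = 512.
Minimum N = 9.

9 bits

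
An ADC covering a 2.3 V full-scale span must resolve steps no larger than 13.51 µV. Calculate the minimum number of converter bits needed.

18 bits

Number of steps required ≥ 2.3 V / 13.51 µV = 170244.26.
Need 2^N ≥ 170244.26; 2^17 = 131072, 2^18 = 262144.
Minimum N = 18.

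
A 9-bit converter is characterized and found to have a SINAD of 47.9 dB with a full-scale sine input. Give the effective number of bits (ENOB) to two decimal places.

7.66 bits

ENOB = (SINAD − 1.76) / 6.02 = (47.9 − 1.76)/6.02 = 7.664.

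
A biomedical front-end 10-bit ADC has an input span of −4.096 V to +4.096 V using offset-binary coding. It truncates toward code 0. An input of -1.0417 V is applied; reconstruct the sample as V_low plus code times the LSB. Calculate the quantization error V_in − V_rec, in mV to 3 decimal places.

6.300 mV

LSB = 8.192/2^10 = 8.000 mV.
(-1.0417 − (−4.096))/0.008 = 381.7875; ⌊·⌋ gives code 381.
V_rec = (−4.096) + 381·0.008 = -1.048 V.
V_in − V_rec = 0.0063 V = 6.300 mV.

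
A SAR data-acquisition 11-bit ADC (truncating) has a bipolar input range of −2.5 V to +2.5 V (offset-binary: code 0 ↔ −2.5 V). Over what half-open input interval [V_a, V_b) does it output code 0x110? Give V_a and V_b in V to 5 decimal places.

LSB = 5/2^11 = 2.441 mV.
Code 0x110 = 272 decimal.
V_a = V_low + 272·LSB = -1.83594 V; V_b = V_low + 273·LSB = -1.8335 V.

[-1.83594 V, -1.83350 V)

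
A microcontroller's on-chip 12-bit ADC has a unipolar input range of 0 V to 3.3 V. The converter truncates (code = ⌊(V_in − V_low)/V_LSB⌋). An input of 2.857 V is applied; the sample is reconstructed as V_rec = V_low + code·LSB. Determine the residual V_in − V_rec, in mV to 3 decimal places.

One LSB is 3.3 V / 4096 = 0.806 mV.
Scaled input = 3546.1430 LSBs, so code = 3546.
V_rec = 0 + 3546·0.000805664 = 2.8568848 V.
Difference: 0.000115234 V → 0.115 mV.

0.115 mV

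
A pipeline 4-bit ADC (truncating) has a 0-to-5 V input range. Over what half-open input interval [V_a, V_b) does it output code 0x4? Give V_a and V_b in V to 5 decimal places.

LSB = 5/2^4 = 312.500 mV.
Code 0x4 = 4 decimal.
V_a = V_low + 4·LSB = 1.25 V; V_b = V_low + 5·LSB = 1.5625 V.

[1.25000 V, 1.56250 V)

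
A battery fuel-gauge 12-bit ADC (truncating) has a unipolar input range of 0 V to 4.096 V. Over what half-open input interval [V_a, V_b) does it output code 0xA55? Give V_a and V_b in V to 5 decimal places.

[2.64500 V, 2.64600 V)

LSB = 4.096/2^12 = 1.000 mV.
Code 0xA55 = 2645 decimal.
V_a = V_low + 2645·LSB = 2.645 V; V_b = V_low + 2646·LSB = 2.646 V.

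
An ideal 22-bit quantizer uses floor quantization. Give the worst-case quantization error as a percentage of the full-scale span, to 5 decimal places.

Truncating → worst-case error = 1 LSB = V_FS/2^22, so 100/4194304 = 2.38419e-05 % of full scale.

0.00002 %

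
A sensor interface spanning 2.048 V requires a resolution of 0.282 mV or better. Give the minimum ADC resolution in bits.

13 bits

Number of steps required ≥ 2.048 V / 0.282 mV = 7262.41.
Need 2^N ≥ 7262.41; 2^12 = 4096, 2^13 = 8192.
Minimum N = 13.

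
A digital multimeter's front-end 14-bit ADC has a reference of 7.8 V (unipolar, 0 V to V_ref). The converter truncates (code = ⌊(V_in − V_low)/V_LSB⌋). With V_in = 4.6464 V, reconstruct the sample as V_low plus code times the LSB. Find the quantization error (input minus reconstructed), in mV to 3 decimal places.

0.392 mV

LSB = 7.8/2^14 = 476.07 µV.
(V_in − V_low)/LSB = (4.6464 − 0)/0.000476074 = 9759.8228 → code 9759 (floor).
V_rec = 0 + 9759·0.000476074 = 4.6460083 V.
Error = 4.6464 − 4.6460083 = 0.000391699 V = 0.392 mV.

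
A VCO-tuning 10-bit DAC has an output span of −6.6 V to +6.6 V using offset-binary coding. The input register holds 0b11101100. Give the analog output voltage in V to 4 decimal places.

-3.5578 V

LSB = 13.2 V / 2^10 = 12.891 mV.
Code 0b11101100 = 236 decimal.
V_out = (−6.6) + 236 × 0.0128906 V = -3.55781 V.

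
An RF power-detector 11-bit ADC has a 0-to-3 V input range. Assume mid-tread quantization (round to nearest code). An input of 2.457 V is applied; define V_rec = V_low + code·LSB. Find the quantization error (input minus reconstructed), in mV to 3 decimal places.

One LSB is 3 V / 2048 = 1.465 mV.
Scaled input = 1677.3120 LSBs, so code = 1677.
V_rec = 0 + 1677·0.00146484 = 2.456543 V.
Difference: 0.000457031 V → 0.457 mV.

0.457 mV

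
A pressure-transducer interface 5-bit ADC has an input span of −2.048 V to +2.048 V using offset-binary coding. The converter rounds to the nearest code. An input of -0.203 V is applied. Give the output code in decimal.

With 32 levels over 4.096 V, one step is 128.000 mV.
(V_in − V_low)/LSB = (-0.203 − (−2.048)) / 0.128 = 14.414.
So the output code is 14.

code 14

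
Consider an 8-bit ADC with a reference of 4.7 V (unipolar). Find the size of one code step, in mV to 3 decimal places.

18.359 mV

Full-scale span = 4.7 V.
LSB = 4.7 / 2^8 = 4.7 / 256 = 0.0183594 V = 18.359 mV.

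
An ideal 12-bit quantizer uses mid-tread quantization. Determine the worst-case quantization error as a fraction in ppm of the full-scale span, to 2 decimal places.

Rounding → worst-case error = ½ LSB = V_FS/2^13, so 1e+06/8192 = 122.07 ppm of full scale.

122.07 ppm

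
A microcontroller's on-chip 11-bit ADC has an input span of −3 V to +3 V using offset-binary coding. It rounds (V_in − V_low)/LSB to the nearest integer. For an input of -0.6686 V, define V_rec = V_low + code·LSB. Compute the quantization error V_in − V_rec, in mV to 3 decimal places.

Step size: 6 V ÷ 2^11 = 2.930 mV.
(V_in − V_low)/LSB = (-0.6686 − (−3))/0.00292969 = 795.7845 → code 796 (round).
Reconstructed: -0.66796875 V.
Difference: -0.00063125 V → -0.631 mV.

-0.631 mV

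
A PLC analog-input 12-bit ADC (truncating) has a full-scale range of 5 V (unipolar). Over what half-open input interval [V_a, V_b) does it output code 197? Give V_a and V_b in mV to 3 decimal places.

LSB = 5/2^12 = 1.221 mV.
V_a = V_low + 197·LSB = 0.240479 V; V_b = V_low + 198·LSB = 0.241699 V.

[240.479 mV, 241.699 mV)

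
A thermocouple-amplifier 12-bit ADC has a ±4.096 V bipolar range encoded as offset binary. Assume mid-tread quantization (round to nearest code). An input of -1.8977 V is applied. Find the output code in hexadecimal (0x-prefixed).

code 0x44B (decimal 1099)

Full-scale span = 8.192 V; LSB = 8.192/2^12 = 2.000 mV.
(-1.8977 − (−4.096)) / 0.002 = 1099.150 LSBs.
So the output code is 1099.
In hexadecimal (0x-prefixed): 0x44B.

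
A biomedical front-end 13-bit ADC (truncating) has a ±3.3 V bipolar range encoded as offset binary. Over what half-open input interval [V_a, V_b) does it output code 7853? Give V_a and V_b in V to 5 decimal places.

[3.02688 V, 3.02769 V)

LSB = 6.6/2^13 = 0.806 mV.
V_a = V_low + 7853·LSB = 3.02688 V; V_b = V_low + 7854·LSB = 3.02769 V.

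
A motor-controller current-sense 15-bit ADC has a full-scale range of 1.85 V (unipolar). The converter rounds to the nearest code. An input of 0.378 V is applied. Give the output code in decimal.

code 6695

With 32768 levels over 1.85 V, one step is 56.46 µV.
(V_in − V_low)/LSB = (0.378 − 0) / 5.64575e-05 = 6695.299.
round(6695.299) = 6695.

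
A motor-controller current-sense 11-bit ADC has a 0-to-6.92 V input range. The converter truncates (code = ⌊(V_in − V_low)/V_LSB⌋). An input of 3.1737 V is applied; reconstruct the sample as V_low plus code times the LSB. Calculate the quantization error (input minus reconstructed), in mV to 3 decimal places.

Step size: 6.92 V ÷ 2^11 = 3.379 mV.
(V_in − V_low)/LSB = (3.1737 − 0)/0.00337891 = 939.2684 → code 939 (floor).
Code 939 maps back to 0 + 939×0.00337891 V = 3.172793 V.
V_in − V_rec = 0.000907031 V = 0.907 mV.

0.907 mV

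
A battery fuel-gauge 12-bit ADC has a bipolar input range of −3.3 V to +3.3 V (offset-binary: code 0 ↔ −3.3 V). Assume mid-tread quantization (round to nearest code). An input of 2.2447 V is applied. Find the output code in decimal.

code 3441

LSB = 6.6 V / 4096 = 1.611 mV.
(2.2447 − (−3.3)) / 0.00161133 = 3441.074 LSBs.
Round → code 3441.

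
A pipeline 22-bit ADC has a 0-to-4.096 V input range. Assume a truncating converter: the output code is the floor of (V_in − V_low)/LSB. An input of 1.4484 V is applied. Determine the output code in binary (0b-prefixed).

Full-scale span = 4.096 V; LSB = 4.096/2^22 = 0.98 µV.
(1.4484 − 0) / 9.76563e-07 = 1483161.600 LSBs.
Floor → code 1483161.
In binary (0b-prefixed): 0b101101010000110011001.

code 0b101101010000110011001 (decimal 1483161)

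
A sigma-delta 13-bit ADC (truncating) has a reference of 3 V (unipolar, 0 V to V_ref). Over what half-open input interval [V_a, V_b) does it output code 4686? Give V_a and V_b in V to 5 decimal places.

[1.71606 V, 1.71643 V)

LSB = 3/2^13 = 366.21 µV.
V_a = V_low + 4686·LSB = 1.71606 V; V_b = V_low + 4687·LSB = 1.71643 V.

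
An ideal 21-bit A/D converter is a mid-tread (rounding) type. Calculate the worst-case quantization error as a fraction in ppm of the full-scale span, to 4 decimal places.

Rounding → worst-case error = ½ LSB = V_FS/2^22, so 1e+06/4194304 = 0.238419 ppm of full scale.

0.2384 ppm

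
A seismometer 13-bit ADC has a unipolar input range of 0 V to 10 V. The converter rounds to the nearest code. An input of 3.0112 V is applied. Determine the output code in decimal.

Full-scale span = 10 V; LSB = 10/2^13 = 1.221 mV.
(3.0112 − 0) / 0.0012207 = 2466.775 LSBs.
So the output code is 2467.

code 2467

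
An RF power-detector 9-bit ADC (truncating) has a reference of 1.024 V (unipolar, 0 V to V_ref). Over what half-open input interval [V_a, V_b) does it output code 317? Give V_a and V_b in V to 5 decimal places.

LSB = 1.024/2^9 = 2.000 mV.
V_a = V_low + 317·LSB = 0.634 V; V_b = V_low + 318·LSB = 0.636 V.

[0.63400 V, 0.63600 V)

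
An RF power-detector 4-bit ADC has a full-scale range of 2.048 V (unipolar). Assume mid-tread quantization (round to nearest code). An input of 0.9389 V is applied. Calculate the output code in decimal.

With 16 levels over 2.048 V, one step is 128.000 mV.
(0.9389 − 0) / 0.128 = 7.335 LSBs.
So the output code is 7.

code 7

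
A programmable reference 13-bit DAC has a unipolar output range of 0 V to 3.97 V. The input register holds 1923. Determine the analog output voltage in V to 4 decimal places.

0.9319 V

LSB = 3.97 V / 2^13 = 484.62 µV.
V_out = 0 + 1923 × 0.000484619 V = 0.931923 V.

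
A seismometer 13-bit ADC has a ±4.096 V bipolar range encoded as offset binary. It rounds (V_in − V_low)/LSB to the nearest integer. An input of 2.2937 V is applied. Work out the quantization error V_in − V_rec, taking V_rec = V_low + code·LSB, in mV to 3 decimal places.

LSB = 8.192/2^13 = 1.000 mV.
Scaled input = 6389.7000 LSBs, so code = 6390.
Code 6390 maps back to (−4.096) + 6390×0.001 V = 2.294 V.
Difference: -0.0003 V → -0.300 mV.

-0.300 mV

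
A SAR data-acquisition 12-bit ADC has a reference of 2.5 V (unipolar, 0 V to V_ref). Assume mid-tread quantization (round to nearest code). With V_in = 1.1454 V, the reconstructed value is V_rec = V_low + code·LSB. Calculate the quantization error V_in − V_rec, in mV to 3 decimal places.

-0.230 mV

One LSB is 2.5 V / 4096 = 0.610 mV.
(1.1454 − 0)/0.000610352 = 1876.6234; round gives code 1877.
V_rec = 0 + 1877·0.000610352 = 1.1456299 V.
V_in − V_rec = -0.000229883 V = -0.230 mV.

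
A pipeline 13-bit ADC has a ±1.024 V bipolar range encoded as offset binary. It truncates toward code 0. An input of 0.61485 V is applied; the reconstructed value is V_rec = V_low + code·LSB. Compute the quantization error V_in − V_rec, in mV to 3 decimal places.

One LSB is 2.048 V / 8192 = 250.00 µV.
(V_in − V_low)/LSB = (0.61485 − (−1.024))/0.00025 = 6555.4000 → code 6555 (floor).
Reconstructed: 0.61475 V.
Error = 0.61485 − 0.61475 = 0.0001 V = 0.100 mV.

0.100 mV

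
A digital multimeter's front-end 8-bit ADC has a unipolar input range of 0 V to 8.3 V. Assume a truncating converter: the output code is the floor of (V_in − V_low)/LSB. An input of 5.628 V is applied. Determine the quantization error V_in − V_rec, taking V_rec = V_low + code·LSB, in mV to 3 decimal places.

Step size: 8.3 V ÷ 2^8 = 32.422 mV.
(V_in − V_low)/LSB = (5.628 − 0)/0.0324219 = 173.5865 → code 173 (floor).
Code 173 maps back to 0 + 173×0.0324219 V = 5.6089844 V.
Error = 5.628 − 5.6089844 = 0.0190156 V = 19.016 mV.

19.016 mV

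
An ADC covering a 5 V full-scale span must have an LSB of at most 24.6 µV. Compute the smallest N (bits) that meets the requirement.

18 bits

Number of steps required ≥ 5 V / 24.6 µV = 203252.03.
Need 2^N ≥ 203252.03; 2^17 = 131072, 2^18 = 262144.
Minimum N = 18.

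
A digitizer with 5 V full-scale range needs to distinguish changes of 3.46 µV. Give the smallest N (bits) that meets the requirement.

Number of steps required ≥ 5 V / 3.46 µV = 1445086.71.
Need 2^N ≥ 1445086.71; 2^20 = 1048576, 2^21 = 2097152.
Minimum N = 21.

21 bits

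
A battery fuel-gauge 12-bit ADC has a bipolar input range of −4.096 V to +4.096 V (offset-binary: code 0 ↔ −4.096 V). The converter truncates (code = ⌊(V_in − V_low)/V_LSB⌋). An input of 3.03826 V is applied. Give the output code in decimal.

With 4096 levels over 8.192 V, one step is 2.000 mV.
(V_in − V_low)/LSB = (3.03826 − (−4.096)) / 0.002 = 3567.130.
Floor → code 3567.

code 3567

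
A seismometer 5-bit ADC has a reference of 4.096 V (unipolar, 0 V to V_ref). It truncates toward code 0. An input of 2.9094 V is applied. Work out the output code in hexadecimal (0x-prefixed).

LSB = 4.096 V / 32 = 128.000 mV.
Input sits at 22.730 steps above V_low.
Floor → code 22.
In hexadecimal (0x-prefixed): 0x16.

code 0x16 (decimal 22)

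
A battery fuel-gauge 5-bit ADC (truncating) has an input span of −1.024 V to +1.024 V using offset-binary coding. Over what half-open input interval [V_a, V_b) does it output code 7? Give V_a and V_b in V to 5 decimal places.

LSB = 2.048/2^5 = 64.000 mV.
V_a = V_low + 7·LSB = -0.576 V; V_b = V_low + 8·LSB = -0.512 V.

[-0.57600 V, -0.51200 V)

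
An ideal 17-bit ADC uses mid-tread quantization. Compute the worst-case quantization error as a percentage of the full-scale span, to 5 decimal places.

0.00038 %

Rounding → worst-case error = ½ LSB = V_FS/2^18, so 100/262144 = 0.00038147 % of full scale.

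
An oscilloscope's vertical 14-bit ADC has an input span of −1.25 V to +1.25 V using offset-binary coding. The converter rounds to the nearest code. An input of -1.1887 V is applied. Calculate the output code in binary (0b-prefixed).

LSB = 2.5 V / 16384 = 152.59 µV.
(V_in − V_low)/LSB = (-1.1887 − (−1.25)) / 0.000152588 = 401.736.
round(401.736) = 402.
In binary (0b-prefixed): 0b110010010.

code 0b110010010 (decimal 402)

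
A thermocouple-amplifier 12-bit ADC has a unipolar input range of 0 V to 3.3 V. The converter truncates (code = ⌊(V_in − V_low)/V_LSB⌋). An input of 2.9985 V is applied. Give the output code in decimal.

Full-scale span = 3.3 V; LSB = 3.3/2^12 = 0.806 mV.
(2.9985 − 0) / 0.000805664 = 3721.775 LSBs.
Floor → code 3721.

code 3721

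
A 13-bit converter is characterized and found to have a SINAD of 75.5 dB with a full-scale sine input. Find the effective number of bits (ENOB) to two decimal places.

ENOB = (SINAD − 1.76) / 6.02 = (75.5 − 1.76)/6.02 = 12.249.

12.25 bits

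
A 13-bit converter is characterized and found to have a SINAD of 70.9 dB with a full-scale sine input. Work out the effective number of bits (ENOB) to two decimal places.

11.49 bits

ENOB = (SINAD − 1.76) / 6.02 = (70.9 − 1.76)/6.02 = 11.485.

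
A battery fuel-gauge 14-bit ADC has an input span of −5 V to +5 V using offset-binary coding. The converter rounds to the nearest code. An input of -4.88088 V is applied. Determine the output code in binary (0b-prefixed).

code 0b11000011 (decimal 195)

Full-scale span = 10 V; LSB = 10/2^14 = 0.610 mV.
(-4.88088 − (−5)) / 0.000610352 = 195.166 LSBs.
So the output code is 195.
In binary (0b-prefixed): 0b11000011.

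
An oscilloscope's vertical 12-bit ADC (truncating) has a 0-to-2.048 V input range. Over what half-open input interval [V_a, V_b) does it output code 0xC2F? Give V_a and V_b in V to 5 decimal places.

[1.55950 V, 1.56000 V)

LSB = 2.048/2^12 = 0.500 mV.
Code 0xC2F = 3119 decimal.
V_a = V_low + 3119·LSB = 1.5595 V; V_b = V_low + 3120·LSB = 1.56 V.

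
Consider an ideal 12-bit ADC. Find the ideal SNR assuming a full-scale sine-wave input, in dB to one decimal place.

SNR ≈ 6.02·N + 1.76 dB = 6.02·12 + 1.76 = 74.00 dB.

74.0 dB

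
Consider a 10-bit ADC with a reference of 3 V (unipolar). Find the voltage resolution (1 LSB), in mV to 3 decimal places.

2.930 mV

Full-scale span = 3 V.
LSB = 3 / 2^10 = 3 / 1024 = 0.00292969 V = 2.930 mV.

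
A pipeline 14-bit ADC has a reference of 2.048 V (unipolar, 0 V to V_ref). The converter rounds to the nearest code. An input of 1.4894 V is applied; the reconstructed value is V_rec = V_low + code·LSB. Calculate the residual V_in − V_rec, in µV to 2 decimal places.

25.00 µV

LSB = 2.048/2^14 = 125.00 µV.
(1.4894 − 0)/0.000125 = 11915.2000; round gives code 11915.
Reconstructed: 1.489375 V.
Error = 1.4894 − 1.489375 = 2.5e-05 V = 25.00 µV.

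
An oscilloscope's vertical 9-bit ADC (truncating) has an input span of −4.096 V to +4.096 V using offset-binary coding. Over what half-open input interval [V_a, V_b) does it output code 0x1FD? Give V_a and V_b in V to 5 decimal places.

[4.04800 V, 4.06400 V)

LSB = 8.192/2^9 = 16.000 mV.
Code 0x1FD = 509 decimal.
V_a = V_low + 509·LSB = 4.048 V; V_b = V_low + 510·LSB = 4.064 V.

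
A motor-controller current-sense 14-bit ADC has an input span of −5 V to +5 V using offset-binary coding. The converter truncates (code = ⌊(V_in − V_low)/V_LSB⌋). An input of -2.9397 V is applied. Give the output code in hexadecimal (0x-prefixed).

code 0xD2F (decimal 3375)

LSB = 10 V / 16384 = 0.610 mV.
(V_in − V_low)/LSB = (-2.9397 − (−5)) / 0.000610352 = 3375.596.
⌊·⌋(3375.596) = 3375.
In hexadecimal (0x-prefixed): 0xD2F.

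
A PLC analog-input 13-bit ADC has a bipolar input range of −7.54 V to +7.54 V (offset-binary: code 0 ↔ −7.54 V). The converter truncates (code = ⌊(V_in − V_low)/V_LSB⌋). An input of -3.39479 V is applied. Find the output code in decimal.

code 2251

With 8192 levels over 15.08 V, one step is 1.841 mV.
(V_in − V_low)/LSB = (-3.39479 − (−7.54)) / 0.00184082 = 2251.828.
So the output code is 2251.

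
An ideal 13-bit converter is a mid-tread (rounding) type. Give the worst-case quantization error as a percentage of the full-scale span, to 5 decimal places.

Rounding → worst-case error = ½ LSB = V_FS/2^14, so 100/16384 = 0.00610352 % of full scale.

0.00610 %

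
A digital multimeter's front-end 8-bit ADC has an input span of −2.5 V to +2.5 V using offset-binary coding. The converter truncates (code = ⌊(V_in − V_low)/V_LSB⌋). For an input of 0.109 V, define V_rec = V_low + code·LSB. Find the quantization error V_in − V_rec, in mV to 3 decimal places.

11.344 mV

Step size: 5 V ÷ 2^8 = 19.531 mV.
Scaled input = 133.5808 LSBs, so code = 133.
Reconstructed: 0.09765625 V.
Error = 0.109 − 0.09765625 = 0.0113437 V = 11.344 mV.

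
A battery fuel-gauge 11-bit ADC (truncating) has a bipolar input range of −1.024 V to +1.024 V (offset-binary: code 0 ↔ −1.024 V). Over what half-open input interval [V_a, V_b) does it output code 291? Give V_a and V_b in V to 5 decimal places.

LSB = 2.048/2^11 = 1.000 mV.
V_a = V_low + 291·LSB = -0.733 V; V_b = V_low + 292·LSB = -0.732 V.

[-0.73300 V, -0.73200 V)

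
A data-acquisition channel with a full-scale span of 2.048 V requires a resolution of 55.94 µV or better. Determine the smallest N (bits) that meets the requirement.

16 bits

Number of steps required ≥ 2.048 V / 55.94 µV = 36610.65.
Need 2^N ≥ 36610.65; 2^15 = 32768, 2^16 = 65536.
Minimum N = 16.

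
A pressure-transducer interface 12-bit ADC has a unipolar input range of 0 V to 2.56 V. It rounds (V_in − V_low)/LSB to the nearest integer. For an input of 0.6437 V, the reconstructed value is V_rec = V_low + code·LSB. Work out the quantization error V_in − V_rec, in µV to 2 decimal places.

Step size: 2.56 V ÷ 2^12 = 0.625 mV.
(V_in − V_low)/LSB = (0.6437 − 0)/0.000625 = 1029.9200 → code 1030 (round).
Code 1030 maps back to 0 + 1030×0.000625 V = 0.64375 V.
Difference: -5e-05 V → -50.00 µV.

-50.00 µV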